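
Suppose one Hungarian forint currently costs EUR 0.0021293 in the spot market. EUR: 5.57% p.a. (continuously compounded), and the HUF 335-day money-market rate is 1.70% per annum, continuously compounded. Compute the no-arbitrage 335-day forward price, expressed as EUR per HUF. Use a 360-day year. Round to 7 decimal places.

T = 335/360 years.
Growth of 1 EUR over T: e^(0.0557×335/360) = 1.0531987.
HUF growth factor: e^(0.0170×335/360) = 1.0159452.
Forward (EUR per HUF) = 0.0021293 × 1.0531987 / 1.0159452 = 0.002207379.

0.0022074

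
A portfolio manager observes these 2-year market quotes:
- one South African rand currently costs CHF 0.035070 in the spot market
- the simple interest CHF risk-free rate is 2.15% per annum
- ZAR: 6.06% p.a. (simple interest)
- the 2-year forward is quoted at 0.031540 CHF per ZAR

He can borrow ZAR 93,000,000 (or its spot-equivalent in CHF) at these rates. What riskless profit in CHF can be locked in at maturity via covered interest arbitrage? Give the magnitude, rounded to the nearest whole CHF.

CHF 113,029

T = 2 years.
Keep in ZAR, deliver into the forward: 93,000,000·1.121200·0.031540 = CHF 3,288,726.26.
Swap to CHF now, deposit: 93,000,000·0.035070·1.043000 = CHF 3,401,754.93.
The quoted forward undervalues ZAR, so borrow ZAR, convert to CHF at spot, deposit the CHF at 2.15%, and buy ZAR forward at 0.031540 to cover the loan.
Profit = 3,401,754.93 − 3,288,726.26 = CHF 113,029.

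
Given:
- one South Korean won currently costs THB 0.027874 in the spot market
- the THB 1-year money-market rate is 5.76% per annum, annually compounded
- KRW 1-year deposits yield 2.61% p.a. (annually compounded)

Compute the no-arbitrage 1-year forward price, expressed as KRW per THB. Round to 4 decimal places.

34.8072

T = 1 year.
THB growth factor: (1 + 0.0576)^1 = 1.057600.
Growth of 1 KRW over T: (1 + 0.0261)^1 = 1.026100.
Forward (THB per KRW) = 0.027874 × 1.057600 / 1.026100 = 0.028729697.
Quoted the other way: 1/0.028729697 = 34.8072 KRW per THB.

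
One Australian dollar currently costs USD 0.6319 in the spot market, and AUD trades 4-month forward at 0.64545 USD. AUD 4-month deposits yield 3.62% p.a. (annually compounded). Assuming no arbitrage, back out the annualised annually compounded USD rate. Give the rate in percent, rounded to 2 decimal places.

10.43%

T = 4/12 years.
CIP gives F = S · g_USD/g_AUD, so g_USD/g_AUD = 0.64545/0.6319 = 1.0214433.
The AUD side grows by (1 + 0.0362)^(4/12) = 1.0119239.
Hence g_USD = 1.0336229.
r = 1.0336229^(12/4) − 1 = 0.104298 → 10.43%.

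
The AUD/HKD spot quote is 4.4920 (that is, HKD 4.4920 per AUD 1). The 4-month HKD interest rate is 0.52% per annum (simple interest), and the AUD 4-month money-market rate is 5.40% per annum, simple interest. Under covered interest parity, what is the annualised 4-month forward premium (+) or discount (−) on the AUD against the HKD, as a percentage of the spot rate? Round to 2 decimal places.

-4.79%

T = 4/12 years.
No-arbitrage forward: 4.492 × 1.0017333 / 1.018000 = 4.4202220 HKD/AUD.
(F − S)/S ÷ T = (4.4202220 − 4.492)/4.492/(4/12) = -0.047937 → -4.79%.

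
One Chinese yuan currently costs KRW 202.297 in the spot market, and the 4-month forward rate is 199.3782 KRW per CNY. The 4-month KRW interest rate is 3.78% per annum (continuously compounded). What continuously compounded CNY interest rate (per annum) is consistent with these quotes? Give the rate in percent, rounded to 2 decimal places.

T = 4/12 years.
By CIP, F/S equals the KRW-to-CNY growth ratio: 199.3782/202.297 = 0.9855717.
The KRW side grows by e^(0.0378×4/12) = 1.0126797.
That pins the CNY growth at 1.0275048.
r = ln(1.0275048)/(4/12) = 0.081400 → 8.14%.

8.14%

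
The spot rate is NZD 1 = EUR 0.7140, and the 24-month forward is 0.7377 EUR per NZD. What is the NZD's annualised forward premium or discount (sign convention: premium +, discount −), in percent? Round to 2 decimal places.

T = 2 years.
NZD trades forward at +3.31933% vs spot over the period.
×(1/T) gives 1.66% p.a.

+1.66%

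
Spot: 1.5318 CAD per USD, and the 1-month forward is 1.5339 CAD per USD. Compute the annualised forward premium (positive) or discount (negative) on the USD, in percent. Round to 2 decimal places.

T = 1/12 years.
(F − S)/S = (1.5339 − 1.5318)/1.5318 = 0.0013709.
Annualise by dividing by T: 0.0013709 / (1/12) = 0.016451 → 1.65%.

+1.65%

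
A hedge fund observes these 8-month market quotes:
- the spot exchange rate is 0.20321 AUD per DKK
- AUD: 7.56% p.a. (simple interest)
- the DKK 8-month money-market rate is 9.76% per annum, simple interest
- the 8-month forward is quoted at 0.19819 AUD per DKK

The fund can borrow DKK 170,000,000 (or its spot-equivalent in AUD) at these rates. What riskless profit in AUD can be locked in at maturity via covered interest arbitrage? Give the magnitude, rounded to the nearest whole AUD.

AUD 402,258

T = 8/12 years.
Invest the DKK and cover forward: 170,000,000 × 1.0650666667 × 0.19819 = AUD 35,884,545.65.
Convert at spot and invest in AUD: 170,000,000 × 0.20321 × 1.050400 = AUD 36,286,803.28.
The quoted forward undervalues DKK, so borrow DKK, convert to AUD at spot, deposit the AUD at 7.56%, and buy DKK forward at 0.19819 to cover the loan.
Profit = 36,286,803.28 − 35,884,545.65 = AUD 402,258.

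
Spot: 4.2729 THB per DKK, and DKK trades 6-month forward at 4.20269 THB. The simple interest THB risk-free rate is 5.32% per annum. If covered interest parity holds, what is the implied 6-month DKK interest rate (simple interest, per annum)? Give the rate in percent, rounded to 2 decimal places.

T = 6/12 years.
F/S = 4.20269/4.2729 = 0.9835685 = (growth of THB) / (growth of DKK).
THB growth factor: 1 + 0.0532×6/12 = 1.026600.
Hence g_DKK = 1.0437504.
r = (1.0437504 − 1)/(6/12) = 0.087501 → 8.75%.

8.75%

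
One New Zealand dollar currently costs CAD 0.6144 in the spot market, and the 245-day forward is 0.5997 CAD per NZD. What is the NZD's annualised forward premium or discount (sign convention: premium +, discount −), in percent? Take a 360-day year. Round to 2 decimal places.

-3.52%

T = 245/360 years.
Period premium: (0.5997 − 0.6144)/0.6144 = -0.0239258.
×(1/T) gives -3.52% p.a.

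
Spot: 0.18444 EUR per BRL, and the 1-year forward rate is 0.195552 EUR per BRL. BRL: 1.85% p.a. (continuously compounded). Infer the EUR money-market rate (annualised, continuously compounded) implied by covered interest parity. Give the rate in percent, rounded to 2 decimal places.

7.70%

T = 1 year.
By CIP, F/S equals the EUR-to-BRL growth ratio: 0.195552/0.18444 = 1.0602472.
The BRL side grows by e^(0.0185×1) = 1.0186722.
So the EUR growth factor = 1.0800443.
Take logs: ln 1.0800443 / 1 = 0.077002, so 7.70%.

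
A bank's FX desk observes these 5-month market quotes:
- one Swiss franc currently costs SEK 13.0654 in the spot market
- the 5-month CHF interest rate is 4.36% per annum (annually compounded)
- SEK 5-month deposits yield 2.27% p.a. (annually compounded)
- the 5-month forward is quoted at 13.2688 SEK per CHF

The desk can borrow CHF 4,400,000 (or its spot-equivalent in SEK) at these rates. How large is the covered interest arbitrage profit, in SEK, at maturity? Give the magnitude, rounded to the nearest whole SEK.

T = 5/12 years.
Route A — deposit CHF, sell forward: 4,400,000 × 1.0179408181 × 13.2688 = SEK 59,430,153.76.
Route B — convert at spot, deposit SEK: 4,400,000 × 13.0654 × 1.0093964507 = SEK 58,027,940.90.
The quoted forward overvalues CHF, so borrow SEK, buy CHF at spot, deposit the CHF at 4.36%, and sell the proceeds forward at 13.2688.
The gap between the two covered legs is SEK 1,402,213.

SEK 1,402,213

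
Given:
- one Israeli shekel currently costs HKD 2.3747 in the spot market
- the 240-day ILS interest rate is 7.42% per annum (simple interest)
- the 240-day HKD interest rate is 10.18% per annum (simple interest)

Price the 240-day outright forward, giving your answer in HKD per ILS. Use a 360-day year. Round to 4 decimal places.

2.4163

T = 240/360 years.
HKD accumulates by 1 + 0.1018×240/360 = 1.0678667.
ILS growth factor: 1 + 0.0742×240/360 = 1.0494667.
CIP: F = S · (grow HKD)/(grow ILS) = 2.3747 × 1.0678667/1.0494667 = 2.416335 HKD per ILS.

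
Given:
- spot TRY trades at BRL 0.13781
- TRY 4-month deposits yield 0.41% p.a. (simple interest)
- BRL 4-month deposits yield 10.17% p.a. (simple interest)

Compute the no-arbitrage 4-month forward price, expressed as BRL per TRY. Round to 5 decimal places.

T = 4/12 years.
BRL growth factor: 1 + 0.1017×4/12 = 1.033900.
TRY growth factor: 1 + 0.0041×4/12 = 1.0013667.
CIP: F = S · (grow BRL)/(grow TRY) = 0.13781 × 1.033900/1.0013667 = 0.1422873 BRL per TRY.

0.14229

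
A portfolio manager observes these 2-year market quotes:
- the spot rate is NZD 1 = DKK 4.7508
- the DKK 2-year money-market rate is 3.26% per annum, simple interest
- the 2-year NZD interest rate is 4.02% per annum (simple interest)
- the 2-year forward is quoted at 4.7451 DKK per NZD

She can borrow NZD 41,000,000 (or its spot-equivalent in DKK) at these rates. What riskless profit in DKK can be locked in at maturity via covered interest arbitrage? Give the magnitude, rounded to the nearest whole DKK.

T = 2 years.
Invest the NZD and cover forward: 41,000,000 × 1.080400 × 4.7451 = DKK 210,190,847.64.
Convert at spot and invest in DKK: 41,000,000 × 4.7508 × 1.065200 = DKK 207,482,638.56.
The quoted forward overvalues NZD, so borrow DKK, buy NZD at spot, deposit the NZD at 4.02%, and sell the proceeds forward at 4.7451.
The gap between the two covered legs is DKK 2,708,209.

DKK 2,708,209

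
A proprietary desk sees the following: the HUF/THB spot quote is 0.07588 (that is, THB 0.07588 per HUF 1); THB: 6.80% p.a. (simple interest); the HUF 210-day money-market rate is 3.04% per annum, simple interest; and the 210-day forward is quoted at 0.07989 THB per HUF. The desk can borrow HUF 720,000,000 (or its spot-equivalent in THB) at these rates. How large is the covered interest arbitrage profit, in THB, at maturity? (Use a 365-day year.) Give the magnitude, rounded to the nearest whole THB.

T = 210/365 years.
Invest the HUF and cover forward: 720,000,000 × 1.017490411 × 0.07989 = THB 58,526,862.43.
Convert at spot and invest in THB: 720,000,000 × 0.07588 × 1.0391232877 = THB 56,771,046.05.
The quoted forward overvalues HUF, so borrow THB, buy HUF at spot, deposit the HUF at 3.04%, and sell the proceeds forward at 0.07989.
Profit = 58,526,862.43 − 56,771,046.05 = THB 1,755,816.

THB 1,755,816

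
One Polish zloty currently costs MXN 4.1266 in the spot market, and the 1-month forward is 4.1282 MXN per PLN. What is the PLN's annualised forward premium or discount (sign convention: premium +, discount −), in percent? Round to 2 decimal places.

+0.47%

T = 1/12 years.
(F − S)/S = (4.1282 − 4.1266)/4.1266 = 0.0003877.
Per annum: 0.0003877 / (1/12) = 0.004652 = 0.47%.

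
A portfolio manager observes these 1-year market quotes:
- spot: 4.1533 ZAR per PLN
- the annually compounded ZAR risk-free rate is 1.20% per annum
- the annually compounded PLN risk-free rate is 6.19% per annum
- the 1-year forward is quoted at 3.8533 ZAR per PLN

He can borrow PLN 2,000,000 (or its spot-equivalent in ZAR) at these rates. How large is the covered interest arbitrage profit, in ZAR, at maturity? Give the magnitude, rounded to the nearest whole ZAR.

T = 1 year.
Invest the PLN and cover forward: 2,000,000 × 1.061900 × 3.8533 = ZAR 8,183,638.54.
Convert at spot and invest in ZAR: 2,000,000 × 4.1533 × 1.012000 = ZAR 8,406,279.20.
The quoted forward undervalues PLN, so borrow PLN, convert to ZAR at spot, deposit the ZAR at 1.20%, and buy PLN forward at 3.8533 to cover the loan.
The gap between the two covered legs is ZAR 222,641.

ZAR 222,641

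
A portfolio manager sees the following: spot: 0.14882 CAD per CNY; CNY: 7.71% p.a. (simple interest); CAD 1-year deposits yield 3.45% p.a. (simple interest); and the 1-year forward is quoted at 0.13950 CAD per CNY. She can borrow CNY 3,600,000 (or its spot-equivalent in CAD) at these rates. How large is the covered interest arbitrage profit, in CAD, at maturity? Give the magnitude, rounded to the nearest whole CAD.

CAD 13,316

T = 1 year.
Invest the CNY and cover forward: 3,600,000 × 1.077100 × 0.13950 = CAD 540,919.62.
Convert at spot and invest in CAD: 3,600,000 × 0.14882 × 1.034500 = CAD 554,235.44.
The quoted forward undervalues CNY, so borrow CNY, convert to CAD at spot, deposit the CAD at 3.45%, and buy CNY forward at 0.13950 to cover the loan.
The gap between the two covered legs is CAD 13,316.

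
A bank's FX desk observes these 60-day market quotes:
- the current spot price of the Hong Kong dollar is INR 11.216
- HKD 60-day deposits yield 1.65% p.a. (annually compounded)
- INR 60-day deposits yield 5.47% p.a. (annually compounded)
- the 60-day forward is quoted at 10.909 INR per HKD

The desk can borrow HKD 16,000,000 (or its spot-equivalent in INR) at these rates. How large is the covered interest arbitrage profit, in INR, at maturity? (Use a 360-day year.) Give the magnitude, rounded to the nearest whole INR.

T = 60/360 years.
Invest the HKD and cover forward: 16,000,000 × 1.00273128219 × 10.909 = INR 175,020,728.92.
Convert at spot and invest in INR: 16,000,000 × 11.216 × 1.00891557009 = INR 181,055,952.55.
The quoted forward undervalues HKD, so borrow HKD, convert to INR at spot, deposit the INR at 5.47%, and buy HKD forward at 10.909 to cover the loan.
Arbitrage profit = |175,020,728.92 − 181,055,952.55| = INR 6,035,224.

INR 6,035,224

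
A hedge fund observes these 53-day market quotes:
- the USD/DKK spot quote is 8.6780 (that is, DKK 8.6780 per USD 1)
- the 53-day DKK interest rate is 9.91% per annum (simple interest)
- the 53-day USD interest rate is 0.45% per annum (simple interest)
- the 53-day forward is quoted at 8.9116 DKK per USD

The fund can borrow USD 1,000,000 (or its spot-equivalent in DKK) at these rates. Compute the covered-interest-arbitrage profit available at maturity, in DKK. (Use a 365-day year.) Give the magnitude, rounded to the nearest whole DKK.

T = 53/365 years.
Invest the USD and cover forward: 1,000,000 × 1.000653425 × 8.9116 = DKK 8,917,423.06.
Convert at spot and invest in DKK: 1,000,000 × 8.6780 × 1.014389863 = DKK 8,802,875.23.
The quoted forward overvalues USD, so borrow DKK, buy USD at spot, deposit the USD at 0.45%, and sell the proceeds forward at 8.9116.
Profit = 8,917,423.06 − 8,802,875.23 = DKK 114,548.

DKK 114,548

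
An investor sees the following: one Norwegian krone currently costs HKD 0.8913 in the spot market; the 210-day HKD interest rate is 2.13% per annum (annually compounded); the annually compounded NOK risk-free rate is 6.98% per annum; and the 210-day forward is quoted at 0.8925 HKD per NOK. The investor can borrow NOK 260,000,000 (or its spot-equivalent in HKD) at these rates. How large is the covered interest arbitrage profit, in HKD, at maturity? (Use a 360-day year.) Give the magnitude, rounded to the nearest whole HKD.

T = 210/360 years.
Keep in NOK, deliver into the forward: 260,000,000·1.0401433087·0.8925 = HKD 241,365,254.78.
Swap to HKD now, deposit: 260,000,000·0.8913·1.0123704116 = HKD 234,604,694.44.
The quoted forward overvalues NOK, so borrow HKD, buy NOK at spot, deposit the NOK at 6.98%, and sell the proceeds forward at 0.8925.
The gap between the two covered legs is HKD 6,760,560.

HKD 6,760,560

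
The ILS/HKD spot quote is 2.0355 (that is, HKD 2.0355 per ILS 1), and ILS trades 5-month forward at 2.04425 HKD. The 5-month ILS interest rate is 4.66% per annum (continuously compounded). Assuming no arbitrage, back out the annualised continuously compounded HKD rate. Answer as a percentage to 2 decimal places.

T = 5/12 years.
F/S = 2.04425/2.0355 = 1.0042987 = (growth of HKD) / (growth of ILS).
The ILS side grows by e^(0.0466×5/12) = 1.0196064.
Hence g_HKD = 1.0239894.
r = ln(1.0239894)/(5/12) = 0.056895 → 5.69%.

5.69%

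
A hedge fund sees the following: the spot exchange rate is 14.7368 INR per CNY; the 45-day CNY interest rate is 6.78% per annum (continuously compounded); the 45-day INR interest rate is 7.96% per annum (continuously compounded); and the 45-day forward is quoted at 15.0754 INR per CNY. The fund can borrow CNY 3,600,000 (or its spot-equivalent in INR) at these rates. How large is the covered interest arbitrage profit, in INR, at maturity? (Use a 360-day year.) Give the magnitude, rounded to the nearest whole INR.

INR 1,150,358

T = 45/360 years.
Route A — deposit CNY, sell forward: 3,600,000 × 1.0085110145 × 15.0754 = INR 54,733,345.01.
Route B — convert at spot, deposit INR: 3,600,000 × 14.7368 × 1.0099996658 = INR 53,582,987.07.
The quoted forward overvalues CNY, so borrow INR, buy CNY at spot, deposit the CNY at 6.78%, and sell the proceeds forward at 15.0754.
Arbitrage profit = |54,733,345.01 − 53,582,987.07| = INR 1,150,358.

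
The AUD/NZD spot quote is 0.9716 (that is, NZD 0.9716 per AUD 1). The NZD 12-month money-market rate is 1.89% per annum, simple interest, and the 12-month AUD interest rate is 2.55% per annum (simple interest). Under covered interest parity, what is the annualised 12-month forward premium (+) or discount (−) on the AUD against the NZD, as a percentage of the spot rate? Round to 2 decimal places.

-0.64%

T = 1 year.
CIP forward (NZD per AUD) = 0.9716 × 1.018900/1.025500 = 0.9653469.
Annualised premium = (F − S)/S × (1/T) = (0.9653469 − 0.9716)/0.9716 ÷ 1 = -0.64%.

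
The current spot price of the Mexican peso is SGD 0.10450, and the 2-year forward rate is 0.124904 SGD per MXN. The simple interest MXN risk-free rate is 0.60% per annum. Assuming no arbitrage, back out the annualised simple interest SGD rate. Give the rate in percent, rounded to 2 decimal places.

10.48%

T = 2 years.
F/S = 0.124904/0.1045 = 1.1952536 = (growth of SGD) / (growth of MXN).
MXN growth factor: 1 + 0.0060×2 = 1.012000.
That pins the SGD growth at 1.2095966.
(1.2095966 − 1)/T = 0.104798, i.e. 10.48%.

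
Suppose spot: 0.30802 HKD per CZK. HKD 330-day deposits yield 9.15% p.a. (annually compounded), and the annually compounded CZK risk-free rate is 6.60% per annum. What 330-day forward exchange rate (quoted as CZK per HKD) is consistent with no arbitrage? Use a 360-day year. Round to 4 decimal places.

3.1769

T = 330/360 years.
HKD growth factor: (1 + 0.0915)^(330/360) = 1.0835653.
CZK accumulates by (1 + 0.0660)^(330/360) = 1.0603375.
Forward (HKD per CZK) = 0.30802 × 1.0835653 / 1.0603375 = 0.3147675.
Invert for CZK per HKD: 1 / 0.3147675 = 3.1769.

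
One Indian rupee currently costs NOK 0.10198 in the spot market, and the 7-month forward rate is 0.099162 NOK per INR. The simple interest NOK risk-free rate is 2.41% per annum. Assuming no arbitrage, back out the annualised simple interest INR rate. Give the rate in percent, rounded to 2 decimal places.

T = 7/12 years.
F/S = 0.099162/0.10198 = 0.9723671 = (growth of NOK) / (growth of INR).
The NOK side grows by 1 + 0.0241×7/12 = 1.0140583.
Hence g_INR = 1.042876.
(1.042876 − 1)/T = 0.073502, i.e. 7.35%.

7.35%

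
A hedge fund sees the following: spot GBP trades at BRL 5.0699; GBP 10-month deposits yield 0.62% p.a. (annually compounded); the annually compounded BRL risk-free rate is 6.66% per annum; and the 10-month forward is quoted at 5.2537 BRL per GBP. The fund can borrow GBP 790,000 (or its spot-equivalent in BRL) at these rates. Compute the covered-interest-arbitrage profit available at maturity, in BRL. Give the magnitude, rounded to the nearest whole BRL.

BRL 54,452

T = 10/12 years.
Invest the GBP and cover forward: 790,000 × 1.005164004 × 5.2537 = BRL 4,171,855.80.
Convert at spot and invest in BRL: 790,000 × 5.0699 × 1.055199677 = BRL 4,226,307.91.
The quoted forward undervalues GBP, so borrow GBP, convert to BRL at spot, deposit the BRL at 6.66%, and buy GBP forward at 5.2537 to cover the loan.
The gap between the two covered legs is BRL 54,452.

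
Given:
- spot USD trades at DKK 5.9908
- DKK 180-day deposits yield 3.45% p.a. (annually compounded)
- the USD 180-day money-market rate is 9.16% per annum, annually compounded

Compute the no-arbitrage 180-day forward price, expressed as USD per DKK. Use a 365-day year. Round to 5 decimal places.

T = 180/365 years.
Growth of 1 DKK over T: (1 + 0.0345)^(180/365) = 1.0168675.
USD accumulates by (1 + 0.0916)^(180/365) = 1.0441696.
Forward (DKK per USD) = 5.9908 × 1.0168675 / 1.0441696 = 5.834157.
Invert for USD per DKK: 1 / 5.834157 = 0.17140.

0.17140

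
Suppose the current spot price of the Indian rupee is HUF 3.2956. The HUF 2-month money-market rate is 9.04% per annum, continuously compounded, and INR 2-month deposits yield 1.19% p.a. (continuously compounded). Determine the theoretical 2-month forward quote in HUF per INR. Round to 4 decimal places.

T = 2/12 years.
Growth of 1 HUF over T: e^(0.0904×2/12) = 1.0151807.
Growth of 1 INR over T: e^(0.0119×2/12) = 1.0019853.
CIP: F = S · (grow HUF)/(grow INR) = 3.2956 × 1.0151807/1.0019853 = 3.339001 HUF per INR.

3.3390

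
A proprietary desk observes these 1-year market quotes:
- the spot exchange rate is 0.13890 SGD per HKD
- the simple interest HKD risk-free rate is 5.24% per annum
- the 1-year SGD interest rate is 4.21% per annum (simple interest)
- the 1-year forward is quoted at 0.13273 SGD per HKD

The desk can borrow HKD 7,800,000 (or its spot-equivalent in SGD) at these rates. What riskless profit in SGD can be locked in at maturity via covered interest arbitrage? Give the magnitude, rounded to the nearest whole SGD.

T = 1 year.
Keep in HKD, deliver into the forward: 7,800,000·1.052400·0.13273 = SGD 1,089,543.41.
Swap to SGD now, deposit: 7,800,000·0.13890·1.042100 = SGD 1,129,031.98.
The quoted forward undervalues HKD, so borrow HKD, convert to SGD at spot, deposit the SGD at 4.21%, and buy HKD forward at 0.13273 to cover the loan.
Profit = 1,129,031.98 − 1,089,543.41 = SGD 39,489.

SGD 39,489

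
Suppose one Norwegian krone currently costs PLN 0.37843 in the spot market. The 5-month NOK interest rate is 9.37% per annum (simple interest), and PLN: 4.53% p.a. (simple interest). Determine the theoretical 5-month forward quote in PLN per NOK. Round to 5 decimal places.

0.37109

T = 5/12 years.
PLN growth factor: 1 + 0.0453×5/12 = 1.018875.
Growth of 1 NOK over T: 1 + 0.0937×5/12 = 1.0390417.
Forward (PLN per NOK) = 0.37843 × 1.018875 / 1.0390417 = 0.3710851.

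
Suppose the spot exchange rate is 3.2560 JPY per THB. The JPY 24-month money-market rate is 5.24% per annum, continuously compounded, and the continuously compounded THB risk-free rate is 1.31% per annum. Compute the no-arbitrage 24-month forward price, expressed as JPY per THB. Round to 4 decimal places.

3.5222

T = 2 years.
JPY accumulates by e^(0.0524×2) = 1.1104885.
THB accumulates by e^(0.0131×2) = 1.0265462.
So F = 3.256 × 1.1104885 / 1.0265462 = 3.522248 (JPY/THB).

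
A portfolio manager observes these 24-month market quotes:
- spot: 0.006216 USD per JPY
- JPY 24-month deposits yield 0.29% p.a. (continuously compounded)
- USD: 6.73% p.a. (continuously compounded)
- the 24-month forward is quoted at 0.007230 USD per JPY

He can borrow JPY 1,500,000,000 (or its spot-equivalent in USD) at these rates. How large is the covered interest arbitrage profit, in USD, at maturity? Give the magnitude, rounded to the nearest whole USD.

USD 240,691

T = 2 years.
Keep in JPY, deliver into the forward: 1,500,000,000·1.0058168526·0.007230 = USD 10,908,083.77.
Swap to USD now, deposit: 1,500,000,000·0.006216·1.1440790612 = USD 10,667,393.17.
The quoted forward overvalues JPY, so borrow USD, buy JPY at spot, deposit the JPY at 0.29%, and sell the proceeds forward at 0.007230.
Arbitrage profit = |10,908,083.77 − 10,667,393.17| = USD 240,691.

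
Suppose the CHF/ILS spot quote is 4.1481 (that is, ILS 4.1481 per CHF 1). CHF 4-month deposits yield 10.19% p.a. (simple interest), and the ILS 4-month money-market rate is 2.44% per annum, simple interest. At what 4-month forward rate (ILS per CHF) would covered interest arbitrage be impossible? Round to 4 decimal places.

4.0445

T = 4/12 years.
ILS growth factor: 1 + 0.0244×4/12 = 1.0081333.
Growth of 1 CHF over T: 1 + 0.1019×4/12 = 1.0339667.
Forward (ILS per CHF) = 4.1481 × 1.0081333 / 1.0339667 = 4.044461.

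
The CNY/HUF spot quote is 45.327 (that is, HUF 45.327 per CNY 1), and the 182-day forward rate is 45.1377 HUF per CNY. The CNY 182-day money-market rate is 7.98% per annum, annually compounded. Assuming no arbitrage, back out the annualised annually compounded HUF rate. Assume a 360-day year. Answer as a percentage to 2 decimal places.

T = 182/360 years.
By CIP, F/S equals the HUF-to-CNY growth ratio: 45.1377/45.327 = 0.9958237.
CNY growth factor: (1 + 0.0798)^(182/360) = 1.0395776.
That pins the HUF growth at 1.035236.
r = 1.035236^(360/182) − 1 = 0.070898 → 7.09%.

7.09%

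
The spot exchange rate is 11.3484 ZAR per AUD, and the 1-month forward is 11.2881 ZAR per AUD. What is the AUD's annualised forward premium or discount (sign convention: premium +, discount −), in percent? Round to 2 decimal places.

T = 1/12 years.
Period premium: (11.2881 − 11.3484)/11.3484 = -0.0053135.
Annualise by dividing by T: -0.0053135 / (1/12) = -0.063762 → -6.38%.

-6.38%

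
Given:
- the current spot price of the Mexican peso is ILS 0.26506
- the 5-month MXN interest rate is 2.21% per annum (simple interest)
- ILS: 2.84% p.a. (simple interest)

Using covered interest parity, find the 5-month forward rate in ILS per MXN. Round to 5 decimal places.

0.26575

T = 5/12 years.
Growth of 1 ILS over T: 1 + 0.0284×5/12 = 1.0118333.
Growth of 1 MXN over T: 1 + 0.0221×5/12 = 1.0092083.
Forward (ILS per MXN) = 0.26506 × 1.0118333 / 1.0092083 = 0.2657494.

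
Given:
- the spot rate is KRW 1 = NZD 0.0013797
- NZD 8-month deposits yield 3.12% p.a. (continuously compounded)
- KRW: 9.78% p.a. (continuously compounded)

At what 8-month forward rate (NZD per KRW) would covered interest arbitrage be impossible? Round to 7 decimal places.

0.0013198

T = 8/12 years.
Growth of 1 NZD over T: e^(0.0312×8/12) = 1.0210178.
KRW accumulates by e^(0.0978×8/12) = 1.0673725.
So F = 0.0013797 × 1.0210178 / 1.0673725 = 0.001319781 (NZD/KRW).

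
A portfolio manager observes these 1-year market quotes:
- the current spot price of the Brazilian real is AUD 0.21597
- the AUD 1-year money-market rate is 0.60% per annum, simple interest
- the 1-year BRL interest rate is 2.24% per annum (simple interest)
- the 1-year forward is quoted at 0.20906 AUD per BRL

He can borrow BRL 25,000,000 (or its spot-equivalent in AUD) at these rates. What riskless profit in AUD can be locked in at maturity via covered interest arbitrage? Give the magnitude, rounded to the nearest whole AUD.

AUD 88,072

T = 1 year.
Invest the BRL and cover forward: 25,000,000 × 1.022400 × 0.20906 = AUD 5,343,573.60.
Convert at spot and invest in AUD: 25,000,000 × 0.21597 × 1.006000 = AUD 5,431,645.50.
The quoted forward undervalues BRL, so borrow BRL, convert to AUD at spot, deposit the AUD at 0.60%, and buy BRL forward at 0.20906 to cover the loan.
Profit = 5,431,645.50 − 5,343,573.60 = AUD 88,072.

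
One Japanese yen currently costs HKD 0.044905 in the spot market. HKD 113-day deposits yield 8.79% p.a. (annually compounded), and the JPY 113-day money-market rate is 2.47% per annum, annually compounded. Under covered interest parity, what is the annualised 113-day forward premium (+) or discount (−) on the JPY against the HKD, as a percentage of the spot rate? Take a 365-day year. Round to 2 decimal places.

T = 113/365 years.
No-arbitrage forward: 0.044905 × 1.0264258 / 1.0075825 = 0.045744791 HKD/JPY.
Annualised premium = (F − S)/S × (1/T) = (0.045744791 − 0.044905)/0.044905 ÷ (113/365) = 6.04%.

+6.04%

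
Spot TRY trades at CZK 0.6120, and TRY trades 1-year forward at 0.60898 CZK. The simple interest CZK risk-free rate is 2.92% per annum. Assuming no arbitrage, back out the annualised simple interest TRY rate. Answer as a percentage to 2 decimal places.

3.43%

T = 1 year.
F/S = 0.60898/0.612 = 0.9950654 = (growth of CZK) / (growth of TRY).
CZK growth factor: 1 + 0.0292×1 = 1.029200.
That pins the TRY growth at 1.0343039.
(1.0343039 − 1)/T = 0.034304, i.e. 3.43%.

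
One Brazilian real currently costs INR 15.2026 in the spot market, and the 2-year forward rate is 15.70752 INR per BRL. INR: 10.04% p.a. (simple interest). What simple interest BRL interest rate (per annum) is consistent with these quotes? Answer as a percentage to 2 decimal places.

T = 2 years.
CIP gives F = S · g_INR/g_BRL, so g_INR/g_BRL = 15.70752/15.2026 = 1.0332127.
The INR side grows by 1 + 0.1004×2 = 1.200800.
So the BRL growth factor = 1.1622002.
r = (1.1622002 − 1)/2 = 0.081100 → 8.11%.

8.11%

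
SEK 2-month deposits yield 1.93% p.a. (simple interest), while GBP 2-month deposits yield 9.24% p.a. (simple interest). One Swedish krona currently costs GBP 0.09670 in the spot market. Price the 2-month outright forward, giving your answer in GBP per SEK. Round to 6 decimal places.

T = 2/12 years.
GBP growth factor: 1 + 0.0924×2/12 = 1.015400.
Growth of 1 SEK over T: 1 + 0.0193×2/12 = 1.0032167.
So F = 0.0967 × 1.015400 / 1.0032167 = 0.09787435 (GBP/SEK).

0.097874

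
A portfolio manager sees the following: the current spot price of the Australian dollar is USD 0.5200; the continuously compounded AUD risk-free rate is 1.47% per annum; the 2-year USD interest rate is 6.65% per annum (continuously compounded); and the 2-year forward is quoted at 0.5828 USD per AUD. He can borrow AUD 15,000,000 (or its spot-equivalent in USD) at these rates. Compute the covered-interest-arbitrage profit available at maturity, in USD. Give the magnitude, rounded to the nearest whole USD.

T = 2 years.
Keep in AUD, deliver into the forward: 15,000,000·1.029836447·0.5828 = USD 9,002,830.22.
Swap to USD now, deposit: 15,000,000·0.5200·1.142249998 = USD 8,909,549.98.
The quoted forward overvalues AUD, so borrow USD, buy AUD at spot, deposit the AUD at 1.47%, and sell the proceeds forward at 0.5828.
Profit = 9,002,830.22 − 8,909,549.98 = USD 93,280.

USD 93,280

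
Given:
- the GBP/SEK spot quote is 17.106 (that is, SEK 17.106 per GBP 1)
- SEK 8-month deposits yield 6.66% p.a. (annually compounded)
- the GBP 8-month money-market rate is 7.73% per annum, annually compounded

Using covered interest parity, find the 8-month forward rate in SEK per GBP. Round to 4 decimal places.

16.9925

T = 8/12 years.
Growth of 1 SEK over T: (1 + 0.0666)^(8/12) = 1.04392121.
GBP growth factor: (1 + 0.0773)^(8/12) = 1.05089124.
CIP: F = S · (grow SEK)/(grow GBP) = 17.106 × 1.04392121/1.05089124 = 16.992545 SEK per GBP.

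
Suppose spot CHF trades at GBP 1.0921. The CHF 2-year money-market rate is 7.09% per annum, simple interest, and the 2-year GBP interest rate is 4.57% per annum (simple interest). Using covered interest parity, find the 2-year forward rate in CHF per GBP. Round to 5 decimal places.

T = 2 years.
Growth of 1 GBP over T: 1 + 0.0457×2 = 1.091400.
CHF growth factor: 1 + 0.0709×2 = 1.141800.
Forward (GBP per CHF) = 1.0921 × 1.091400 / 1.141800 = 1.043894.
Invert for CHF per GBP: 1 / 1.043894 = 0.95795.

0.95795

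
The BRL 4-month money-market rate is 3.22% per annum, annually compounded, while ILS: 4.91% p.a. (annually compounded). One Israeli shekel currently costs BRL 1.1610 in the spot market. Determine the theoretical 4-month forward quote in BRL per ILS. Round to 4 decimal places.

1.1547

T = 4/12 years.
BRL accumulates by (1 + 0.0322)^(4/12) = 1.0106201.
ILS accumulates by (1 + 0.0491)^(4/12) = 1.0161059.
CIP: F = S · (grow BRL)/(grow ILS) = 1.161 × 1.0106201/1.0161059 = 1.154732 BRL per ILS.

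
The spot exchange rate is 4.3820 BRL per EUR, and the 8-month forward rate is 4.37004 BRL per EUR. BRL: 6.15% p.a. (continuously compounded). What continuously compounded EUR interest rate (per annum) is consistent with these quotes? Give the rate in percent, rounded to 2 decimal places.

T = 8/12 years.
By CIP, F/S equals the BRL-to-EUR growth ratio: 4.37004/4.382 = 0.9972707.
BRL growth factor: e^(0.0615×8/12) = 1.0418521.
Hence g_EUR = 1.0447034.
r = ln(1.0447034)/(8/12) = 0.065600 → 6.56%.

6.56%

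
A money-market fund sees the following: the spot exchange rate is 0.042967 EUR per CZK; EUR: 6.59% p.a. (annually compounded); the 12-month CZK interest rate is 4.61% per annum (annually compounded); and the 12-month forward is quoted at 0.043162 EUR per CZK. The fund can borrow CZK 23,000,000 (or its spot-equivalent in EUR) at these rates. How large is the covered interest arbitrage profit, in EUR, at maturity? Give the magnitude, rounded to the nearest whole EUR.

T = 1 year.
Keep in CZK, deliver into the forward: 23,000,000·1.046100·0.043162 = EUR 1,038,490.67.
Swap to EUR now, deposit: 23,000,000·0.042967·1.065900 = EUR 1,053,366.08.
The quoted forward undervalues CZK, so borrow CZK, convert to EUR at spot, deposit the EUR at 6.59%, and buy CZK forward at 0.043162 to cover the loan.
Arbitrage profit = |1,038,490.67 − 1,053,366.08| = EUR 14,875.

EUR 14,875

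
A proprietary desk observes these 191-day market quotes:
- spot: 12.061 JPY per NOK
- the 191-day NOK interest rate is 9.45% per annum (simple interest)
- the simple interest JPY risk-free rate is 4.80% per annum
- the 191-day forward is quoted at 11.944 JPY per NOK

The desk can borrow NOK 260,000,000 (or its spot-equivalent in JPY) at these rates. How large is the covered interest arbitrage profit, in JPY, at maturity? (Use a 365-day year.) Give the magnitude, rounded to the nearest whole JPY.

T = 191/365 years.
Invest the NOK and cover forward: 260,000,000 × 1.049450684932 × 11.944 = JPY 3,259,006,135.02.
Convert at spot and invest in JPY: 260,000,000 × 12.061 × 1.025117808219 = JPY 3,214,625,930.08.
The quoted forward overvalues NOK, so borrow JPY, buy NOK at spot, deposit the NOK at 9.45%, and sell the proceeds forward at 11.944.
Arbitrage profit = |3,259,006,135.02 − 3,214,625,930.08| = JPY 44,380,205.

JPY 44,380,205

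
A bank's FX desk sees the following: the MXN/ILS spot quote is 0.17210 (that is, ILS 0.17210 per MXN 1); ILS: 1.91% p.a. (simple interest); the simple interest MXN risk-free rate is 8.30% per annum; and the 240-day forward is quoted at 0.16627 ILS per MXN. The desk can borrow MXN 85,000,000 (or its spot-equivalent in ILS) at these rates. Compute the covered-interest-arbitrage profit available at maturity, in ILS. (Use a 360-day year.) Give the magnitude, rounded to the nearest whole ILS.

ILS 100,204

T = 240/360 years.
Invest the MXN and cover forward: 85,000,000 × 1.0553333333 × 0.16627 = ILS 14,914,973.23.
Convert at spot and invest in ILS: 85,000,000 × 0.17210 × 1.0127333333 = ILS 14,814,769.57.
The quoted forward overvalues MXN, so borrow ILS, buy MXN at spot, deposit the MXN at 8.30%, and sell the proceeds forward at 0.16627.
Arbitrage profit = |14,914,973.23 − 14,814,769.57| = ILS 100,204.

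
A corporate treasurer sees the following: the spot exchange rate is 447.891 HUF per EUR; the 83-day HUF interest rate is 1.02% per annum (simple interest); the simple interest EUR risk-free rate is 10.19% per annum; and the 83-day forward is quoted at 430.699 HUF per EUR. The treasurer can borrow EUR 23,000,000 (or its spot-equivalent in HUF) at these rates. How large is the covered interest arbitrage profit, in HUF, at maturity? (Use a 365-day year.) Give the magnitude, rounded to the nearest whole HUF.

T = 83/365 years.
Invest the EUR and cover forward: 23,000,000 × 1.023171780822 × 430.699 = HUF 10,135,618,445.05.
Convert at spot and invest in HUF: 23,000,000 × 447.891 × 1.002319452055 = HUF 10,325,386,819.11.
The quoted forward undervalues EUR, so borrow EUR, convert to HUF at spot, deposit the HUF at 1.02%, and buy EUR forward at 430.699 to cover the loan.
Arbitrage profit = |10,135,618,445.05 − 10,325,386,819.11| = HUF 189,768,374.

HUF 189,768,374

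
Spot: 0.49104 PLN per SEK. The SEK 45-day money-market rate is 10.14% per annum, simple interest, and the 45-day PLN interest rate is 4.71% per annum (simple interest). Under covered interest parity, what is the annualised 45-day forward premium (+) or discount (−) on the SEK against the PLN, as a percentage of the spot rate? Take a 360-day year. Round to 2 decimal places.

-5.36%

T = 45/360 years.
F = S · g_PLN/g_SEK = 0.49104 × 1.0058875/1.012675 = 0.48774878.
(F − S)/S ÷ T = (0.48774878 − 0.49104)/0.49104/(45/360) = -0.053620 → -5.36%.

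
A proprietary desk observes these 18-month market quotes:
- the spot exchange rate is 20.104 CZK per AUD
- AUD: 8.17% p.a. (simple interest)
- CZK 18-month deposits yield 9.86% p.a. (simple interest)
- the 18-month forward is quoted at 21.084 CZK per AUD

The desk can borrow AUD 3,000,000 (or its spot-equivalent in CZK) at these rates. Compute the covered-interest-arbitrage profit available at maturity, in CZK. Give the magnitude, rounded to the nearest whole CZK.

CZK 1,771,388

T = 18/12 years.
Invest the AUD and cover forward: 3,000,000 × 1.122550 × 21.084 = CZK 71,003,532.60.
Convert at spot and invest in CZK: 3,000,000 × 20.104 × 1.147900 = CZK 69,232,144.80.
The quoted forward overvalues AUD, so borrow CZK, buy AUD at spot, deposit the AUD at 8.17%, and sell the proceeds forward at 21.084.
Arbitrage profit = |71,003,532.60 − 69,232,144.80| = CZK 1,771,388.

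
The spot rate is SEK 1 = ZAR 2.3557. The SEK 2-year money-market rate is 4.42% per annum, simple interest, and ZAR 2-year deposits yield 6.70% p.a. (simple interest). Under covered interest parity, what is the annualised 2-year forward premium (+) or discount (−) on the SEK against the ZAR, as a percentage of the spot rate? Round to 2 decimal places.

+2.09%

T = 2 years.
CIP forward (ZAR per SEK) = 2.3557 × 1.134000/1.088400 = 2.4543953.
(F − S)/S ÷ T = (2.4543953 − 2.3557)/2.3557/2 = 0.020948 → 2.09%.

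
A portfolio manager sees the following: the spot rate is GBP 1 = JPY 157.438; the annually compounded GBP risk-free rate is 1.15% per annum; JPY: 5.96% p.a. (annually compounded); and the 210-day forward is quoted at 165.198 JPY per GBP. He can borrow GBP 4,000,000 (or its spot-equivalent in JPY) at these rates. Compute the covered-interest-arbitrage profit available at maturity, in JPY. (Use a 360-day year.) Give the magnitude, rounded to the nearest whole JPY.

T = 210/360 years.
Route A — deposit GBP, sell forward: 4,000,000 × 1.00669234796 × 165.198 = JPY 665,214,249.99.
Route B — convert at spot, deposit JPY: 4,000,000 × 157.438 × 1.03434670971 = JPY 651,381,909.13.
The quoted forward overvalues GBP, so borrow JPY, buy GBP at spot, deposit the GBP at 1.15%, and sell the proceeds forward at 165.198.
Profit = 665,214,249.99 − 651,381,909.13 = JPY 13,832,341.

JPY 13,832,341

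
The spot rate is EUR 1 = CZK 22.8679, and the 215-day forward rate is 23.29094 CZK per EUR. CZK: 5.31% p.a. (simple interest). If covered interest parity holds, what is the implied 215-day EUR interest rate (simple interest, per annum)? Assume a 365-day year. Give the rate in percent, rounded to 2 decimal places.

2.13%

T = 215/365 years.
By CIP, F/S equals the CZK-to-EUR growth ratio: 23.29094/22.8679 = 1.0184993.
CZK growth factor: 1 + 0.0531×215/365 = 1.0312781.
So the EUR growth factor = 1.0125467.
(1.0125467 − 1)/T = 0.021300, i.e. 2.13%.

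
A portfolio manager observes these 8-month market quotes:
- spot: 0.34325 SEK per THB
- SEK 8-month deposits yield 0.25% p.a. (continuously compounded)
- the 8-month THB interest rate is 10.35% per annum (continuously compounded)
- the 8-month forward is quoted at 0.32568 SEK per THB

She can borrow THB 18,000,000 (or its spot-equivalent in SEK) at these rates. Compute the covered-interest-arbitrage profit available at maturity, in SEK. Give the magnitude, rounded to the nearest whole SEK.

T = 8/12 years.
Invest the THB and cover forward: 18,000,000 × 1.071436209 × 0.32568 = SEK 6,281,016.20.
Convert at spot and invest in SEK: 18,000,000 × 0.34325 × 1.001668056 = SEK 6,188,806.08.
The quoted forward overvalues THB, so borrow SEK, buy THB at spot, deposit the THB at 10.35%, and sell the proceeds forward at 0.32568.
Profit = 6,281,016.20 − 6,188,806.08 = SEK 92,210.

SEK 92,210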